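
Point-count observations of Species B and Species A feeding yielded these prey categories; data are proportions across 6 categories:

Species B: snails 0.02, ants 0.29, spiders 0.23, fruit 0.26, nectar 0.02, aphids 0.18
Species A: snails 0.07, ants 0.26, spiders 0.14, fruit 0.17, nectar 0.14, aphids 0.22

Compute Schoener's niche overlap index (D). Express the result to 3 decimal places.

0.790

Σ|p₁ᵢ − p₂ᵢ| = 0.05 + 0.03 + 0.09 + 0.09 + 0.12 + 0.04 = 0.42
D = 1 − ½ × 0.42 = 1 − 0.210 = 0.79000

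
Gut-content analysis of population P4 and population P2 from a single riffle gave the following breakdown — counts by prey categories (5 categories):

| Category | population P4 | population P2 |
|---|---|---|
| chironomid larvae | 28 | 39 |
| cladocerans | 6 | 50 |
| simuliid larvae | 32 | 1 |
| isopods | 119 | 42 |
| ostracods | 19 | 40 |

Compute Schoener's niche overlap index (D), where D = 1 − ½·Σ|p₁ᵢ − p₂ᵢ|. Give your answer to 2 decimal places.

Proportions for population P4 (n=204): 28/204=0.1373, 6/204=0.0294, 32/204=0.1569, 119/204=0.5833, 19/204=0.0931
Proportions for population P2 (n=172): 39/172=0.2267, 50/172=0.2907, 1/172=0.0058, 42/172=0.2442, 40/172=0.2326
Σ|p₁ᵢ − p₂ᵢ| = 0.0894 + 0.2613 + 0.1511 + 0.3391 + 0.1395 = 0.9804
D = 1 − ½ × 0.9804 = 1 − 0.49020 = 0.50980

0.51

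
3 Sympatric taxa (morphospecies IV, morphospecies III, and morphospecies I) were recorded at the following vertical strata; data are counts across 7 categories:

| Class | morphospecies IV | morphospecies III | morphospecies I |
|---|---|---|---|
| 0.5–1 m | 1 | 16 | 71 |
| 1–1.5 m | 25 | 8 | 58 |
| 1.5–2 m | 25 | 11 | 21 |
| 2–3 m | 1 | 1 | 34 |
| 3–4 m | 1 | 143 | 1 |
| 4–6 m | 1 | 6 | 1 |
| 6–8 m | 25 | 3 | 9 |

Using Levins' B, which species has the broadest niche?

morphospecies I

Proportions for morphospecies IV (n=79): 1/79=0.0127, 25/79=0.3165, 25/79=0.3165, 1/79=0.0127, 1/79=0.0127, 1/79=0.0127, 25/79=0.3165
Proportions for morphospecies III (n=188): 16/188=0.0851, 8/188=0.0426, 11/188=0.0585, 1/188=0.0053, 143/188=0.7606, 6/188=0.0319, 3/188=0.0160
Proportions for morphospecies I (n=195): 71/195=0.3641, 58/195=0.2974, 21/195=0.1077, 34/195=0.1744, 1/195=0.0051, 1/195=0.0051, 9/195=0.0462
Σp_IVᵢ² = 0.0127² + 0.3165² + 0.3165² + 0.0127² + 0.0127² + 0.0127² + 0.3165² = 0.000161 + 0.100172 + 0.100172 + 0.000161 + 0.000161 + 0.000161 + 0.100172 = 0.301160
B_IV = 1 / 0.301160 = 3.3205
Σp_IIIᵢ² = 0.0851² + 0.0426² + 0.0585² + 0.0053² + 0.7606² + 0.0319² + 0.0160² = 0.007242 + 0.001815 + 0.003422 + 0.000028 + 0.578512 + 0.001018 + 0.000256 = 0.592293
B_III = 1 / 0.592293 = 1.6884
Σp_Iᵢ² = 0.3641² + 0.2974² + 0.1077² + 0.1744² + 0.0051² + 0.0051² + 0.0462² = 0.132569 + 0.088447 + 0.011599 + 0.030415 + 0.000026 + 0.000026 + 0.002134 = 0.265216
B_I = 1 / 0.265216 = 3.7705
Highest B → broadest niche (most generalist): morphospecies I (B = 3.77).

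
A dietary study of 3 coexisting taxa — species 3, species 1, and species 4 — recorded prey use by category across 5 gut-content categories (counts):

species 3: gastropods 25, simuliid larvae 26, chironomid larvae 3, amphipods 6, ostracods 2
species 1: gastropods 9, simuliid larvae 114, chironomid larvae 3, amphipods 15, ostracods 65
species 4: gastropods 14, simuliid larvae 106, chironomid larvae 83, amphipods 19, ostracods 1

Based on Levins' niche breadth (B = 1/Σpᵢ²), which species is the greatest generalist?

Proportions for species 3 (n=62): 25/62=0.4032, 26/62=0.4194, 3/62=0.0484, 6/62=0.0968, 2/62=0.0323
Proportions for species 1 (n=206): 9/206=0.0437, 114/206=0.5534, 3/206=0.0146, 15/206=0.0728, 65/206=0.3155
Proportions for species 4 (n=223): 14/223=0.0628, 106/223=0.4753, 83/223=0.3722, 19/223=0.0852, 1/223=0.0045
Σp_3ᵢ² = 0.4032² + 0.4194² + 0.0484² + 0.0968² + 0.0323² = 0.162570 + 0.175896 + 0.002343 + 0.009370 + 0.001043 = 0.351222
B_3 = 1 / 0.351222 = 2.8472
Σp_1ᵢ² = 0.0437² + 0.5534² + 0.0146² + 0.0728² + 0.3155² = 0.001910 + 0.306252 + 0.000213 + 0.005300 + 0.099540 = 0.413215
B_1 = 1 / 0.413215 = 2.4200
Σp_4ᵢ² = 0.0628² + 0.4753² + 0.3722² + 0.0852² + 0.0045² = 0.003944 + 0.225910 + 0.138533 + 0.007259 + 0.000020 = 0.375666
B_4 = 1 / 0.375666 = 2.6619
Highest B → broadest niche (most generalist): species 3 (B = 2.85).

species 3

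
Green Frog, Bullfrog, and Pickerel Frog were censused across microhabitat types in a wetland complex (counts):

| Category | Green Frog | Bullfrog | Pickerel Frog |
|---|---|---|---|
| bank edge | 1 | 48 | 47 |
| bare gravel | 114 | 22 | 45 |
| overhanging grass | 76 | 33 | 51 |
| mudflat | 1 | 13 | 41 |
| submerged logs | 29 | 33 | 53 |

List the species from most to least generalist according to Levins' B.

Pickerel Frog > Bullfrog > Green Frog

Proportions for Green Frog (n=221): 1/221=0.0045, 114/221=0.5158, 76/221=0.3439, 1/221=0.0045, 29/221=0.1312
Proportions for Bullfrog (n=149): 48/149=0.3221, 22/149=0.1477, 33/149=0.2215, 13/149=0.0872, 33/149=0.2215
Proportions for Pickerel Frog (n=237): 47/237=0.1983, 45/237=0.1899, 51/237=0.2152, 41/237=0.1730, 53/237=0.2236
Σp_Greeᵢ² = 0.0045² + 0.5158² + 0.3439² + 0.0045² + 0.1312² = 0.000020 + 0.266050 + 0.118267 + 0.000020 + 0.017213 = 0.401570
B_Gree = 1 / 0.401570 = 2.4902
Σp_Bullᵢ² = 0.3221² + 0.1477² + 0.2215² + 0.0872² + 0.2215² = 0.103748 + 0.021815 + 0.049062 + 0.007604 + 0.049062 = 0.231291
B_Bull = 1 / 0.231291 = 4.3236
Σp_Pickᵢ² = 0.1983² + 0.1899² + 0.2152² + 0.1730² + 0.2236² = 0.039323 + 0.036062 + 0.046311 + 0.029929 + 0.049997 = 0.201622
B_Pick = 1 / 0.201622 = 4.9598
Ranking by B (broadest → narrowest): Pickerel Frog (4.96) > Bullfrog (4.32) > Green Frog (2.49)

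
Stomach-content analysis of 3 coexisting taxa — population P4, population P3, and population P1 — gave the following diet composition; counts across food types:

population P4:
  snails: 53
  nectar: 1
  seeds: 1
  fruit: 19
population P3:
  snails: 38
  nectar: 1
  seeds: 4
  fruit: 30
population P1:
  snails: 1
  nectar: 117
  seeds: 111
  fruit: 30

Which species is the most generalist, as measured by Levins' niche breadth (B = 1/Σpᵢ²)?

Proportions for population P4 (n=74): 53/74=0.7162, 1/74=0.0135, 1/74=0.0135, 19/74=0.2568
Proportions for population P3 (n=73): 38/73=0.5205, 1/73=0.0137, 4/73=0.0548, 30/73=0.4110
Proportions for population P1 (n=259): 1/259=0.0039, 117/259=0.4517, 111/259=0.4286, 30/259=0.1158
Σp_P4ᵢ² = 0.7162² + 0.0135² + 0.0135² + 0.2568² = 0.512942 + 0.000182 + 0.000182 + 0.065946 = 0.579252
B_P4 = 1 / 0.579252 = 1.7264
Σp_P3ᵢ² = 0.5205² + 0.0137² + 0.0548² + 0.4110² = 0.270920 + 0.000188 + 0.003003 + 0.168921 = 0.443032
B_P3 = 1 / 0.443032 = 2.2572
Σp_P1ᵢ² = 0.0039² + 0.4517² + 0.4286² + 0.1158² = 0.000015 + 0.204033 + 0.183698 + 0.013410 = 0.401156
B_P1 = 1 / 0.401156 = 2.4928
Highest B → broadest niche (most generalist): population P1 (B = 2.49).

population P1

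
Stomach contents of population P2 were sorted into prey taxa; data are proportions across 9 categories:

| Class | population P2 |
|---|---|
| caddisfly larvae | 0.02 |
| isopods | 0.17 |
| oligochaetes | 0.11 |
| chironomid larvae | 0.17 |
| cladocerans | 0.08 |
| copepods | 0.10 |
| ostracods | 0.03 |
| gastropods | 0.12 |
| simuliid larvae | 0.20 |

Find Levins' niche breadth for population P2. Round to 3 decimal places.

7.042

Σpᵢ² = 0.02² + 0.17² + 0.11² + 0.17² + 0.08² + 0.10² + 0.03² + 0.12² + 0.20² = 0.0004 + 0.0289 + 0.0121 + 0.0289 + 0.0064 + 0.0100 + 0.0009 + 0.0144 + 0.0400 = 0.1420
B = 1 / 0.1420 = 7.04225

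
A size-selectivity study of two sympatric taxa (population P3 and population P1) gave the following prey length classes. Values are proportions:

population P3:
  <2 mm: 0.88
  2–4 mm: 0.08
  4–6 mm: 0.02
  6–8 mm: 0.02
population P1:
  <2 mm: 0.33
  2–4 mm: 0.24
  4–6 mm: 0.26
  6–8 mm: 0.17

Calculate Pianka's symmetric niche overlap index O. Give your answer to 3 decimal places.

Σ p₁ᵢp₂ᵢ = 0.2904 + 0.0192 + 0.0052 + 0.0034 = 0.3182
Σp_1ᵢ² = 0.88² + 0.08² + 0.02² + 0.02² = 0.7744 + 0.0064 + 0.0004 + 0.0004 = 0.7816
Σp_2ᵢ² = 0.33² + 0.24² + 0.26² + 0.17² = 0.1089 + 0.0576 + 0.0676 + 0.0289 = 0.2630
O = 0.3182 / √(0.7816 × 0.2630) = 0.3182 / 0.453388 = 0.70183

0.702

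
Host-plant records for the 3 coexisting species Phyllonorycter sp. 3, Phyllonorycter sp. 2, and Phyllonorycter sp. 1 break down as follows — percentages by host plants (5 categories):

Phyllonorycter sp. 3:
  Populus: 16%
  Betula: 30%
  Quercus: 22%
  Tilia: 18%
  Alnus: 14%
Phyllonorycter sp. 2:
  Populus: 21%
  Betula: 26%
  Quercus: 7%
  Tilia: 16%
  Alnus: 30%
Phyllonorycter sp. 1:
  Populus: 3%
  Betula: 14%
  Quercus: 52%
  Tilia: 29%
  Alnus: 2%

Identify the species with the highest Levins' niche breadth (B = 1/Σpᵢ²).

Convert percentages to proportions (divide by 100).
Σp_3ᵢ² = 0.16² + 0.30² + 0.22² + 0.18² + 0.14² = 0.0256 + 0.0900 + 0.0484 + 0.0324 + 0.0196 = 0.2160
B_3 = 1 / 0.2160 = 4.6296
Σp_2ᵢ² = 0.21² + 0.26² + 0.07² + 0.16² + 0.30² = 0.0441 + 0.0676 + 0.0049 + 0.0256 + 0.0900 = 0.2322
B_2 = 1 / 0.2322 = 4.3066
Σp_1ᵢ² = 0.03² + 0.14² + 0.52² + 0.29² + 0.02² = 0.0009 + 0.0196 + 0.2704 + 0.0841 + 0.0004 = 0.3754
B_1 = 1 / 0.3754 = 2.6638
Highest B → broadest niche (most generalist): Phyllonorycter sp. 3 (B = 4.63).

Phyllonorycter sp. 3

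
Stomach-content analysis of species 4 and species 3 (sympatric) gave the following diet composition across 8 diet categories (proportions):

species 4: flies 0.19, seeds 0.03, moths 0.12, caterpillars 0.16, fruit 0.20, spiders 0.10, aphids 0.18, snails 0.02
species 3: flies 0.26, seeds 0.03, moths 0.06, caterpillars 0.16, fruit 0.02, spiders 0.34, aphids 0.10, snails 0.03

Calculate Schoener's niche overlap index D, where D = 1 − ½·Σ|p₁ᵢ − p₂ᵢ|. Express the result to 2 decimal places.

Σ|p₁ᵢ − p₂ᵢ| = 0.07 + 0.00 + 0.06 + 0.00 + 0.18 + 0.24 + 0.08 + 0.01 = 0.64
D = 1 − ½ × 0.64 = 1 − 0.320 = 0.6800

0.68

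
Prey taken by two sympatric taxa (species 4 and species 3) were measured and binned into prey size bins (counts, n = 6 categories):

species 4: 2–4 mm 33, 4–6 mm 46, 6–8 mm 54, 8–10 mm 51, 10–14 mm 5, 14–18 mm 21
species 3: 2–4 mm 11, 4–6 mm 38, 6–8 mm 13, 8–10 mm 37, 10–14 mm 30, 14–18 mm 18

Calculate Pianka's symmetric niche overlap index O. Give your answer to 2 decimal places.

0.83

Proportions for species 4 (n=210): 33/210=0.1571, 46/210=0.2190, 54/210=0.2571, 51/210=0.2429, 5/210=0.0238, 21/210=0.1000
Proportions for species 3 (n=147): 11/147=0.0748, 38/147=0.2585, 13/147=0.0884, 37/147=0.2517, 30/147=0.2041, 18/147=0.1224
Σ p₁ᵢp₂ᵢ = 0.011751 + 0.056612 + 0.022728 + 0.061138 + 0.004858 + 0.012240 = 0.169327
Σp_1ᵢ² = 0.1571² + 0.2190² + 0.2571² + 0.2429² + 0.0238² + 0.1000² = 0.024680 + 0.047961 + 0.066100 + 0.059000 + 0.000566 + 0.010000 = 0.208307
Σp_2ᵢ² = 0.0748² + 0.2585² + 0.0884² + 0.2517² + 0.2041² + 0.1224² = 0.005595 + 0.066822 + 0.007815 + 0.063353 + 0.041657 + 0.014982 = 0.200224
O = 0.169327 / √(0.208307 × 0.200224) = 0.169327 / 0.2042255 = 0.8291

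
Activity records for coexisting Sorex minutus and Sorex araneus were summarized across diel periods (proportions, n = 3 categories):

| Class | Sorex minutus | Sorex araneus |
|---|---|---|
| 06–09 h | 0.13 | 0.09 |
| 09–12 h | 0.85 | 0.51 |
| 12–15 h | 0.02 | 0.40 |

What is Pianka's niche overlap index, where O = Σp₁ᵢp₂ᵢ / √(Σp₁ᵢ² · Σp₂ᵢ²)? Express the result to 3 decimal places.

Σ p₁ᵢp₂ᵢ = 0.0117 + 0.4335 + 0.0080 = 0.4532
Σp_1ᵢ² = 0.13² + 0.85² + 0.02² = 0.0169 + 0.7225 + 0.0004 = 0.7398
Σp_2ᵢ² = 0.09² + 0.51² + 0.40² = 0.0081 + 0.2601 + 0.1600 = 0.4282
O = 0.4532 / √(0.7398 × 0.4282) = 0.4532 / 0.562834 = 0.80521

0.805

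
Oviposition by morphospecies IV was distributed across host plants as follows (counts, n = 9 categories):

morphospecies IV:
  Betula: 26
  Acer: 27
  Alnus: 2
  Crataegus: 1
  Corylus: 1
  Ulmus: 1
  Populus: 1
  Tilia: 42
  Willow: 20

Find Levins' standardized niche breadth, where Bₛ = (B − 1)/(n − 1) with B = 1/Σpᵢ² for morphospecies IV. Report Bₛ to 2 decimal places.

0.39

Proportions for morphospecies IV (n=121): 26/121=0.2149, 27/121=0.2231, 2/121=0.0165, 1/121=0.0083, 1/121=0.0083, 1/121=0.0083, 1/121=0.0083, 42/121=0.3471, 20/121=0.1653
Σpᵢ² = 0.2149² + 0.2231² + 0.0165² + 0.0083² + 0.0083² + 0.0083² + 0.0083² + 0.3471² + 0.1653² = 0.046182 + 0.049774 + 0.000272 + 0.000069 + 0.000069 + 0.000069 + 0.000069 + 0.120478 + 0.027324 = 0.244306
B = 1 / 0.244306 = 4.0932
Bₛ = (B − 1)/(n − 1) = (4.0932 − 1)/(9 − 1) = 3.0932/8 = 0.3867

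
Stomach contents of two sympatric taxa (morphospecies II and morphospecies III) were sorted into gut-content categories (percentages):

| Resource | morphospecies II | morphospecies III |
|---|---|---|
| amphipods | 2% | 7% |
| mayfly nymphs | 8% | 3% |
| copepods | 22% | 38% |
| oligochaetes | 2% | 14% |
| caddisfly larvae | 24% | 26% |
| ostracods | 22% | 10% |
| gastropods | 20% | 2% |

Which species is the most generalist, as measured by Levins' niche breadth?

morphospecies II

Convert percentages to proportions (divide by 100).
Σp_IIᵢ² = 0.02² + 0.08² + 0.22² + 0.02² + 0.24² + 0.22² + 0.20² = 0.0004 + 0.0064 + 0.0484 + 0.0004 + 0.0576 + 0.0484 + 0.0400 = 0.2016
B_II = 1 / 0.2016 = 4.9603
Σp_IIIᵢ² = 0.07² + 0.03² + 0.38² + 0.14² + 0.26² + 0.10² + 0.02² = 0.0049 + 0.0009 + 0.1444 + 0.0196 + 0.0676 + 0.0100 + 0.0004 = 0.2478
B_III = 1 / 0.2478 = 4.0355
Highest B → broadest niche (most generalist): morphospecies II (B = 4.96).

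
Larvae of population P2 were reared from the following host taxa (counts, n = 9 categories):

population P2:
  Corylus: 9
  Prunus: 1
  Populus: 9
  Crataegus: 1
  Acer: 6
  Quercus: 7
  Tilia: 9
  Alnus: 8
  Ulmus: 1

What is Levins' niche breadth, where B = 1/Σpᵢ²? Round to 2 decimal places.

6.58

Proportions for population P2 (n=51): 9/51=0.1765, 1/51=0.0196, 9/51=0.1765, 1/51=0.0196, 6/51=0.1176, 7/51=0.1373, 9/51=0.1765, 8/51=0.1569, 1/51=0.0196
Σpᵢ² = 0.1765² + 0.0196² + 0.1765² + 0.0196² + 0.1176² + 0.1373² + 0.1765² + 0.1569² + 0.0196² = 0.031152 + 0.000384 + 0.031152 + 0.000384 + 0.013830 + 0.018851 + 0.031152 + 0.024618 + 0.000384 = 0.151907
B = 1 / 0.151907 = 6.5830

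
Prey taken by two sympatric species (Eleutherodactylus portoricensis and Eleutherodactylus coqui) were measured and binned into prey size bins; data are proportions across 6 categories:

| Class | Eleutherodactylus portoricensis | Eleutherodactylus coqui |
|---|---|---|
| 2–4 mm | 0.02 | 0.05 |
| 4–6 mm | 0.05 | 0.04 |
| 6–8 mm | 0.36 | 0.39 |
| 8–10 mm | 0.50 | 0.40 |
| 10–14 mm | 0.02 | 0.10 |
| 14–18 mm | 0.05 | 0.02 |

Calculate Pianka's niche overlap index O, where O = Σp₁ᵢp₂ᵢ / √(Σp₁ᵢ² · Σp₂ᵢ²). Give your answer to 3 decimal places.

Σ p₁ᵢp₂ᵢ = 0.0010 + 0.0020 + 0.1404 + 0.2000 + 0.0020 + 0.0010 = 0.3464
Σp_1ᵢ² = 0.02² + 0.05² + 0.36² + 0.50² + 0.02² + 0.05² = 0.0004 + 0.0025 + 0.1296 + 0.2500 + 0.0004 + 0.0025 = 0.3854
Σp_2ᵢ² = 0.05² + 0.04² + 0.39² + 0.40² + 0.10² + 0.02² = 0.0025 + 0.0016 + 0.1521 + 0.1600 + 0.0100 + 0.0004 = 0.3266
O = 0.3464 / √(0.3854 × 0.3266) = 0.3464 / 0.354784 = 0.97637

0.976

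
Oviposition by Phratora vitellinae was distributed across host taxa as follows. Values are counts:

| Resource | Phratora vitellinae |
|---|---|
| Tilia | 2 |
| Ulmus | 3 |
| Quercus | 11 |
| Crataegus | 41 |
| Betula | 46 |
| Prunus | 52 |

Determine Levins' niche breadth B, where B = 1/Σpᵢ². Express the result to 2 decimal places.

3.62

Proportions for Phratora vitellinae (n=155): 2/155=0.0129, 3/155=0.0194, 11/155=0.0710, 41/155=0.2645, 46/155=0.2968, 52/155=0.3355
Σpᵢ² = 0.0129² + 0.0194² + 0.0710² + 0.2645² + 0.2968² + 0.3355² = 0.000166 + 0.000376 + 0.005041 + 0.069960 + 0.088090 + 0.112560 = 0.276193
B = 1 / 0.276193 = 3.6207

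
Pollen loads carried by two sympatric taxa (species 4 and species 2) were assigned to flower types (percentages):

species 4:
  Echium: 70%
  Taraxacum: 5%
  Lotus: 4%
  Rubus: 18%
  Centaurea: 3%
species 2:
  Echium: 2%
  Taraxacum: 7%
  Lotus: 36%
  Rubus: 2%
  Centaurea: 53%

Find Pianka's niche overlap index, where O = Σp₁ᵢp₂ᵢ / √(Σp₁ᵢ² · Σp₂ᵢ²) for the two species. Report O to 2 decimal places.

Convert percentages to proportions (divide by 100).
Σ p₁ᵢp₂ᵢ = 0.0140 + 0.0035 + 0.0144 + 0.0036 + 0.0159 = 0.0514
Σp_1ᵢ² = 0.70² + 0.05² + 0.04² + 0.18² + 0.03² = 0.4900 + 0.0025 + 0.0016 + 0.0324 + 0.0009 = 0.5274
Σp_2ᵢ² = 0.02² + 0.07² + 0.36² + 0.02² + 0.53² = 0.0004 + 0.0049 + 0.1296 + 0.0004 + 0.2809 = 0.4162
O = 0.0514 / √(0.5274 × 0.4162) = 0.0514 / 0.46851 = 0.1097

0.11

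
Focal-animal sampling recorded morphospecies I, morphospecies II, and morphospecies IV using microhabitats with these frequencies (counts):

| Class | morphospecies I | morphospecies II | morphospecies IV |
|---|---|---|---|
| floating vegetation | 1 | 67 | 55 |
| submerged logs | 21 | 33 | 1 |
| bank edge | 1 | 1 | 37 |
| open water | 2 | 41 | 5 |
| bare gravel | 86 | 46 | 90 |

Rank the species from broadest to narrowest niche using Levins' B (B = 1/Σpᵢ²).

Proportions for morphospecies I (n=111): 1/111=0.0090, 21/111=0.1892, 1/111=0.0090, 2/111=0.0180, 86/111=0.7748
Proportions for morphospecies II (n=188): 67/188=0.3564, 33/188=0.1755, 1/188=0.0053, 41/188=0.2181, 46/188=0.2447
Proportions for morphospecies IV (n=188): 55/188=0.2926, 1/188=0.0053, 37/188=0.1968, 5/188=0.0266, 90/188=0.4787
Σp_Iᵢ² = 0.0090² + 0.1892² + 0.0090² + 0.0180² + 0.7748² = 0.000081 + 0.035797 + 0.000081 + 0.000324 + 0.600315 = 0.636598
B_I = 1 / 0.636598 = 1.5709
Σp_IIᵢ² = 0.3564² + 0.1755² + 0.0053² + 0.2181² + 0.2447² = 0.127021 + 0.030800 + 0.000028 + 0.047568 + 0.059878 = 0.265295
B_II = 1 / 0.265295 = 3.7694
Σp_IVᵢ² = 0.2926² + 0.0053² + 0.1968² + 0.0266² + 0.4787² = 0.085615 + 0.000028 + 0.038730 + 0.000708 + 0.229154 = 0.354235
B_IV = 1 / 0.354235 = 2.8230
Ranking by B (broadest → narrowest): morphospecies II (3.77) > morphospecies IV (2.82) > morphospecies I (1.57)

morphospecies II > morphospecies IV > morphospecies I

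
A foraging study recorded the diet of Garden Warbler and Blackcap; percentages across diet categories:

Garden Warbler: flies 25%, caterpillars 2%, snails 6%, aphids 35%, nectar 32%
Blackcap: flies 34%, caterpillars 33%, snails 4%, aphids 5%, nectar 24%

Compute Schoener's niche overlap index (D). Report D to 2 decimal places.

Convert percentages to proportions (divide by 100).
Σ|p₁ᵢ − p₂ᵢ| = 0.09 + 0.31 + 0.02 + 0.30 + 0.08 = 0.80
D = 1 − ½ × 0.80 = 1 − 0.400 = 0.6000

0.60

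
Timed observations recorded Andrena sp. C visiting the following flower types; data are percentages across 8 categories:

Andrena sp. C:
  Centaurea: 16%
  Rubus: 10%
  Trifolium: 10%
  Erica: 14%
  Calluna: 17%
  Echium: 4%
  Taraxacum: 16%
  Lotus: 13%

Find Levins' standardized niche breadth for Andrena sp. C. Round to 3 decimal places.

0.891

Convert percentages to proportions (divide by 100).
Σpᵢ² = 0.16² + 0.10² + 0.10² + 0.14² + 0.17² + 0.04² + 0.16² + 0.13² = 0.0256 + 0.0100 + 0.0100 + 0.0196 + 0.0289 + 0.0016 + 0.0256 + 0.0169 = 0.1382
B = 1 / 0.1382 = 7.23589
Bₛ = (B − 1)/(n − 1) = (7.23589 − 1)/(8 − 1) = 6.23589/7 = 0.89084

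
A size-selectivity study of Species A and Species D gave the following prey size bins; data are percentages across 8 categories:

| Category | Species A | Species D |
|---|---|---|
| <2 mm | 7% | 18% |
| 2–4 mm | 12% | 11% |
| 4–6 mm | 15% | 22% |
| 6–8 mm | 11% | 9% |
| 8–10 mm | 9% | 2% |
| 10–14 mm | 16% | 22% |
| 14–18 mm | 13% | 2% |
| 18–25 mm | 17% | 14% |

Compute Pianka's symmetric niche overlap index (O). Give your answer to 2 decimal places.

Convert percentages to proportions (divide by 100).
Σ p₁ᵢp₂ᵢ = 0.0126 + 0.0132 + 0.0330 + 0.0099 + 0.0018 + 0.0352 + 0.0026 + 0.0238 = 0.1321
Σp_1ᵢ² = 0.07² + 0.12² + 0.15² + 0.11² + 0.09² + 0.16² + 0.13² + 0.17² = 0.0049 + 0.0144 + 0.0225 + 0.0121 + 0.0081 + 0.0256 + 0.0169 + 0.0289 = 0.1334
Σp_2ᵢ² = 0.18² + 0.11² + 0.22² + 0.09² + 0.02² + 0.22² + 0.02² + 0.14² = 0.0324 + 0.0121 + 0.0484 + 0.0081 + 0.0004 + 0.0484 + 0.0004 + 0.0196 = 0.1698
O = 0.1321 / √(0.1334 × 0.1698) = 0.1321 / 0.15050 = 0.8777

0.88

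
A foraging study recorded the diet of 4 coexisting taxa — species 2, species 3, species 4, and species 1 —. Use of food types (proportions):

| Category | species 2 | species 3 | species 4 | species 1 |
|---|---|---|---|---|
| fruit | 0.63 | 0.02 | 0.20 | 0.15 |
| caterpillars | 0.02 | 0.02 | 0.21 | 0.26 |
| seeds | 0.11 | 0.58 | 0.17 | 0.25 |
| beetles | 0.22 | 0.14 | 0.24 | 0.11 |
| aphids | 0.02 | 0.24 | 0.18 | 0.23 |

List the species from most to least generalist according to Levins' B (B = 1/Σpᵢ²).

Σp_2ᵢ² = 0.63² + 0.02² + 0.11² + 0.22² + 0.02² = 0.3969 + 0.0004 + 0.0121 + 0.0484 + 0.0004 = 0.4582
B_2 = 1 / 0.4582 = 2.1825
Σp_3ᵢ² = 0.02² + 0.02² + 0.58² + 0.14² + 0.24² = 0.0004 + 0.0004 + 0.3364 + 0.0196 + 0.0576 = 0.4144
B_3 = 1 / 0.4144 = 2.4131
Σp_4ᵢ² = 0.20² + 0.21² + 0.17² + 0.24² + 0.18² = 0.0400 + 0.0441 + 0.0289 + 0.0576 + 0.0324 = 0.2030
B_4 = 1 / 0.2030 = 4.9261
Σp_1ᵢ² = 0.15² + 0.26² + 0.25² + 0.11² + 0.23² = 0.0225 + 0.0676 + 0.0625 + 0.0121 + 0.0529 = 0.2176
B_1 = 1 / 0.2176 = 4.5956
Ranking by B (broadest → narrowest): species 4 (4.93) > species 1 (4.60) > species 3 (2.41) > species 2 (2.18)

species 4 > species 1 > species 3 > species 2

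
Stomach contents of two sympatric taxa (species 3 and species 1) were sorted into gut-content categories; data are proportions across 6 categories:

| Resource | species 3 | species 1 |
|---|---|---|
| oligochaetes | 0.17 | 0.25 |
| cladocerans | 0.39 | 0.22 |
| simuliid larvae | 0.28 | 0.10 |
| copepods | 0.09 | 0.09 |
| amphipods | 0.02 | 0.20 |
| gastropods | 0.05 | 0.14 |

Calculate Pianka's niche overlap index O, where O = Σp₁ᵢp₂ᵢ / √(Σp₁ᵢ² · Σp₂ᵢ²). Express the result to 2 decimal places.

Σ p₁ᵢp₂ᵢ = 0.0425 + 0.0858 + 0.0280 + 0.0081 + 0.0040 + 0.0070 = 0.1754
Σp_1ᵢ² = 0.17² + 0.39² + 0.28² + 0.09² + 0.02² + 0.05² = 0.0289 + 0.1521 + 0.0784 + 0.0081 + 0.0004 + 0.0025 = 0.2704
Σp_2ᵢ² = 0.25² + 0.22² + 0.10² + 0.09² + 0.20² + 0.14² = 0.0625 + 0.0484 + 0.0100 + 0.0081 + 0.0400 + 0.0196 = 0.1886
O = 0.1754 / √(0.2704 × 0.1886) = 0.1754 / 0.22583 = 0.7767

0.78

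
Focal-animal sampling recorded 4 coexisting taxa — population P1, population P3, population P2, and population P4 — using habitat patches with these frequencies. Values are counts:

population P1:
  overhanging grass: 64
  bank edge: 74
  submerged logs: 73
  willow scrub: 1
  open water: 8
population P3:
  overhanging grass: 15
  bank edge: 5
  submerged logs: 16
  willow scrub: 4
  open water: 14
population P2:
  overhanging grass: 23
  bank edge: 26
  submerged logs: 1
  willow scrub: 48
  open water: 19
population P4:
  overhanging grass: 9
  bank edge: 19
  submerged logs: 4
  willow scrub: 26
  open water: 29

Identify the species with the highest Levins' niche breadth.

Proportions for population P1 (n=220): 64/220=0.2909, 74/220=0.3364, 73/220=0.3318, 1/220=0.0045, 8/220=0.0364
Proportions for population P3 (n=54): 15/54=0.2778, 5/54=0.0926, 16/54=0.2963, 4/54=0.0741, 14/54=0.2593
Proportions for population P2 (n=117): 23/117=0.1966, 26/117=0.2222, 1/117=0.0085, 48/117=0.4103, 19/117=0.1624
Proportions for population P4 (n=87): 9/87=0.1034, 19/87=0.2184, 4/87=0.0460, 26/87=0.2989, 29/87=0.3333
Σp_P1ᵢ² = 0.2909² + 0.3364² + 0.3318² + 0.0045² + 0.0364² = 0.084623 + 0.113165 + 0.110091 + 0.000020 + 0.001325 = 0.309224
B_P1 = 1 / 0.309224 = 3.2339
Σp_P3ᵢ² = 0.2778² + 0.0926² + 0.2963² + 0.0741² + 0.2593² = 0.077173 + 0.008575 + 0.087794 + 0.005491 + 0.067236 = 0.246269
B_P3 = 1 / 0.246269 = 4.0606
Σp_P2ᵢ² = 0.1966² + 0.2222² + 0.0085² + 0.4103² + 0.1624² = 0.038652 + 0.049373 + 0.000072 + 0.168346 + 0.026374 = 0.282817
B_P2 = 1 / 0.282817 = 3.5359
Σp_P4ᵢ² = 0.1034² + 0.2184² + 0.0460² + 0.2989² + 0.3333² = 0.010692 + 0.047699 + 0.002116 + 0.089341 + 0.111089 = 0.260937
B_P4 = 1 / 0.260937 = 3.8323
Highest B → broadest niche (most generalist): population P3 (B = 4.06).

population P3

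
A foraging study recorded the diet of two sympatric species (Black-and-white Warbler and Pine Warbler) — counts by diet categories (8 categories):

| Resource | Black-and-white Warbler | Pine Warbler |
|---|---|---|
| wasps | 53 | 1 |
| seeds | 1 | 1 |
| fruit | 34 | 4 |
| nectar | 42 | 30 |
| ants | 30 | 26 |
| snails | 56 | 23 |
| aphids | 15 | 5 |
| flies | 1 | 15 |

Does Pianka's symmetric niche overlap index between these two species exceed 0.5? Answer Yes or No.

Yes

Proportions for Black-and-white Warbler (n=232): 53/232=0.2284, 1/232=0.0043, 34/232=0.1466, 42/232=0.1810, 30/232=0.1293, 56/232=0.2414, 15/232=0.0647, 1/232=0.0043
Proportions for Pine Warbler (n=105): 1/105=0.0095, 1/105=0.0095, 4/105=0.0381, 30/105=0.2857, 26/105=0.2476, 23/105=0.2190, 5/105=0.0476, 15/105=0.1429
Σ p₁ᵢp₂ᵢ = 0.002170 + 0.000041 + 0.005585 + 0.051712 + 0.032015 + 0.052867 + 0.003080 + 0.000614 = 0.148084
Σp_1ᵢ² = 0.2284² + 0.0043² + 0.1466² + 0.1810² + 0.1293² + 0.2414² + 0.0647² + 0.0043² = 0.052167 + 0.000018 + 0.021492 + 0.032761 + 0.016718 + 0.058274 + 0.004186 + 0.000018 = 0.185634
Σp_2ᵢ² = 0.0095² + 0.0095² + 0.0381² + 0.2857² + 0.2476² + 0.2190² + 0.0476² + 0.1429² = 0.000090 + 0.000090 + 0.001452 + 0.081624 + 0.061306 + 0.047961 + 0.002266 + 0.020420 = 0.215209
O = 0.148084 / √(0.185634 × 0.215209) = 0.148084 / 0.1998752 = 0.7409
O = 0.7409 > 0.5 → Yes.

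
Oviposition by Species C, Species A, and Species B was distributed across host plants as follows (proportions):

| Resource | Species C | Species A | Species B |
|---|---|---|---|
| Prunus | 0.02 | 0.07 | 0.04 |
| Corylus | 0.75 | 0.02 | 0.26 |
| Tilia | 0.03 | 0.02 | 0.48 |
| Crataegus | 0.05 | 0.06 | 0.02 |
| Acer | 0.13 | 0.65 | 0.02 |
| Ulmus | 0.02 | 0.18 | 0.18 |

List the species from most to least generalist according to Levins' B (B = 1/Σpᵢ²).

Σp_Cᵢ² = 0.02² + 0.75² + 0.03² + 0.05² + 0.13² + 0.02² = 0.0004 + 0.5625 + 0.0009 + 0.0025 + 0.0169 + 0.0004 = 0.5836
B_C = 1 / 0.5836 = 1.7135
Σp_Aᵢ² = 0.07² + 0.02² + 0.02² + 0.06² + 0.65² + 0.18² = 0.0049 + 0.0004 + 0.0004 + 0.0036 + 0.4225 + 0.0324 = 0.4642
B_A = 1 / 0.4642 = 2.1542
Σp_Bᵢ² = 0.04² + 0.26² + 0.48² + 0.02² + 0.02² + 0.18² = 0.0016 + 0.0676 + 0.2304 + 0.0004 + 0.0004 + 0.0324 = 0.3328
B_B = 1 / 0.3328 = 3.0048
Ranking by B (broadest → narrowest): Species B (3.00) > Species A (2.15) > Species C (1.71)

Species B > Species A > Species C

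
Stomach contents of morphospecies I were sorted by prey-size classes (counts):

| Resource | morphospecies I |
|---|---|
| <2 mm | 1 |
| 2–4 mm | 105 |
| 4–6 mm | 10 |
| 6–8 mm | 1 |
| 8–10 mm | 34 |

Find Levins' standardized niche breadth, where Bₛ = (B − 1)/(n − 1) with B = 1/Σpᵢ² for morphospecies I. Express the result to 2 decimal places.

0.21

Proportions for morphospecies I (n=151): 1/151=0.0066, 105/151=0.6954, 10/151=0.0662, 1/151=0.0066, 34/151=0.2252
Σpᵢ² = 0.0066² + 0.6954² + 0.0662² + 0.0066² + 0.2252² = 0.000044 + 0.483581 + 0.004382 + 0.000044 + 0.050715 = 0.538766
B = 1 / 0.538766 = 1.8561
Bₛ = (B − 1)/(n − 1) = (1.8561 − 1)/(5 − 1) = 0.8561/4 = 0.2140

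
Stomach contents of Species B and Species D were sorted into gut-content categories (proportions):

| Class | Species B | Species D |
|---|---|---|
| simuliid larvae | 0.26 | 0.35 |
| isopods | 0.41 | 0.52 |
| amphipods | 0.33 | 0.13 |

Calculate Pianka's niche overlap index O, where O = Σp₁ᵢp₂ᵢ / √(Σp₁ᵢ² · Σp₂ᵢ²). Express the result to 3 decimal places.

Σ p₁ᵢp₂ᵢ = 0.0910 + 0.2132 + 0.0429 = 0.3471
Σp_1ᵢ² = 0.26² + 0.41² + 0.33² = 0.0676 + 0.1681 + 0.1089 = 0.3446
Σp_2ᵢ² = 0.35² + 0.52² + 0.13² = 0.1225 + 0.2704 + 0.0169 = 0.4098
O = 0.3471 / √(0.3446 × 0.4098) = 0.3471 / 0.375789 = 0.92366

0.924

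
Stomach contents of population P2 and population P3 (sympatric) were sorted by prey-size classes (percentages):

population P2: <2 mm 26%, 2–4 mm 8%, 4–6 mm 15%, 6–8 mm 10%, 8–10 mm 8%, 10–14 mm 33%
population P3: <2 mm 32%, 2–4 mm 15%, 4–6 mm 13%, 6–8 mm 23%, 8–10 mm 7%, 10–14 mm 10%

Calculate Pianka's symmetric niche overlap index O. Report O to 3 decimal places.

0.818

Convert percentages to proportions (divide by 100).
Σ p₁ᵢp₂ᵢ = 0.0832 + 0.0120 + 0.0195 + 0.0230 + 0.0056 + 0.0330 = 0.1763
Σp_1ᵢ² = 0.26² + 0.08² + 0.15² + 0.10² + 0.08² + 0.33² = 0.0676 + 0.0064 + 0.0225 + 0.0100 + 0.0064 + 0.1089 = 0.2218
Σp_2ᵢ² = 0.32² + 0.15² + 0.13² + 0.23² + 0.07² + 0.10² = 0.1024 + 0.0225 + 0.0169 + 0.0529 + 0.0049 + 0.0100 = 0.2096
O = 0.1763 / √(0.2218 × 0.2096) = 0.1763 / 0.215614 = 0.81766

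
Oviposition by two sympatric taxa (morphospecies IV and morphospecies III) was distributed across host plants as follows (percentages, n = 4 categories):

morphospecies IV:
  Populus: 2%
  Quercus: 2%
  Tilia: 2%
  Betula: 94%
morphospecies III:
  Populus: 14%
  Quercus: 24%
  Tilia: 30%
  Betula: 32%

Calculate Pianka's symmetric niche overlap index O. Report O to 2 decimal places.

Convert percentages to proportions (divide by 100).
Σ p₁ᵢp₂ᵢ = 0.0028 + 0.0048 + 0.0060 + 0.3008 = 0.3144
Σp_1ᵢ² = 0.02² + 0.02² + 0.02² + 0.94² = 0.0004 + 0.0004 + 0.0004 + 0.8836 = 0.8848
Σp_2ᵢ² = 0.14² + 0.24² + 0.30² + 0.32² = 0.0196 + 0.0576 + 0.0900 + 0.1024 = 0.2696
O = 0.3144 / √(0.8848 × 0.2696) = 0.3144 / 0.48841 = 0.6437

0.64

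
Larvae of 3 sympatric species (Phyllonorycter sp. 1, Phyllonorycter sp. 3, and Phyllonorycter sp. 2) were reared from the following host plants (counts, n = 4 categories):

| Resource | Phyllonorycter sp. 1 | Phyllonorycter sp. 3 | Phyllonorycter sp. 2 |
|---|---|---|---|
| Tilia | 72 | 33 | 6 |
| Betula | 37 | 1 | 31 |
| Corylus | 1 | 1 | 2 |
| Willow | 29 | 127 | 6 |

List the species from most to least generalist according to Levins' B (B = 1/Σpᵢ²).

Phyllonorycter sp. 1 > Phyllonorycter sp. 2 > Phyllonorycter sp. 3

Proportions for Phyllonorycter sp. 1 (n=139): 72/139=0.5180, 37/139=0.2662, 1/139=0.0072, 29/139=0.2086
Proportions for Phyllonorycter sp. 3 (n=162): 33/162=0.2037, 1/162=0.0062, 1/162=0.0062, 127/162=0.7840
Proportions for Phyllonorycter sp. 2 (n=45): 6/45=0.1333, 31/45=0.6889, 2/45=0.0444, 6/45=0.1333
Σp_1ᵢ² = 0.5180² + 0.2662² + 0.0072² + 0.2086² = 0.268324 + 0.070862 + 0.000052 + 0.043514 = 0.382752
B_1 = 1 / 0.382752 = 2.6127
Σp_3ᵢ² = 0.2037² + 0.0062² + 0.0062² + 0.7840² = 0.041494 + 0.000038 + 0.000038 + 0.614656 = 0.656226
B_3 = 1 / 0.656226 = 1.5239
Σp_2ᵢ² = 0.1333² + 0.6889² + 0.0444² + 0.1333² = 0.017769 + 0.474583 + 0.001971 + 0.017769 = 0.512092
B_2 = 1 / 0.512092 = 1.9528
Ranking by B (broadest → narrowest): Phyllonorycter sp. 1 (2.61) > Phyllonorycter sp. 2 (1.95) > Phyllonorycter sp. 3 (1.52)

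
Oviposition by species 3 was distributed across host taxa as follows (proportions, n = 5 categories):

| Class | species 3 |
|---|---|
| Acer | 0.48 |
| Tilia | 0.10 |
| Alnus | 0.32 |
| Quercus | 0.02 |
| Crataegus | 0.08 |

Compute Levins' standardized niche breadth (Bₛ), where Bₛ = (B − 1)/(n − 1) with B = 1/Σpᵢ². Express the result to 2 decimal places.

Σpᵢ² = 0.48² + 0.10² + 0.32² + 0.02² + 0.08² = 0.2304 + 0.0100 + 0.1024 + 0.0004 + 0.0064 = 0.3496
B = 1 / 0.3496 = 2.8604
Bₛ = (B − 1)/(n − 1) = (2.8604 − 1)/(5 − 1) = 1.8604/4 = 0.4651

0.47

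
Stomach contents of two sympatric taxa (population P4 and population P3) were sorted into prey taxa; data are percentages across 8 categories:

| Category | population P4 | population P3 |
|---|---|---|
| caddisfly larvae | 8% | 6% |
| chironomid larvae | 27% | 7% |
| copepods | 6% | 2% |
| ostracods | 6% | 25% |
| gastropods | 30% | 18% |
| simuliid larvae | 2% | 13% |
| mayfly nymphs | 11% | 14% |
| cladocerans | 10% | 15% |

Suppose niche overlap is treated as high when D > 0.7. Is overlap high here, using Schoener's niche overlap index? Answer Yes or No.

Convert percentages to proportions (divide by 100).
Σ|p₁ᵢ − p₂ᵢ| = 0.02 + 0.20 + 0.04 + 0.19 + 0.12 + 0.11 + 0.03 + 0.05 = 0.76
D = 1 − ½ × 0.76 = 1 − 0.380 = 0.6200
D = 0.6200 < 0.7 → No.

No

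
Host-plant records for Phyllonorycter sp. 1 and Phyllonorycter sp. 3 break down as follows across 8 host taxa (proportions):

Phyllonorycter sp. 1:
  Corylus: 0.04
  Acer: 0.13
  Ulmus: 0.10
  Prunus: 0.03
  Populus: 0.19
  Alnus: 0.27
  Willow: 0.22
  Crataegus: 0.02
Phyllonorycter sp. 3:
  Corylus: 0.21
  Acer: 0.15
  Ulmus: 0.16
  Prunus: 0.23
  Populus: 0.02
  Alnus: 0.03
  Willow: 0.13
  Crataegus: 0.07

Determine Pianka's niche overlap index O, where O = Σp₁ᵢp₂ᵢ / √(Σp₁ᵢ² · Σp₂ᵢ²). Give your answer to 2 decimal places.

0.52

Σ p₁ᵢp₂ᵢ = 0.0084 + 0.0195 + 0.0160 + 0.0069 + 0.0038 + 0.0081 + 0.0286 + 0.0014 = 0.0927
Σp_1ᵢ² = 0.04² + 0.13² + 0.10² + 0.03² + 0.19² + 0.27² + 0.22² + 0.02² = 0.0016 + 0.0169 + 0.0100 + 0.0009 + 0.0361 + 0.0729 + 0.0484 + 0.0004 = 0.1872
Σp_2ᵢ² = 0.21² + 0.15² + 0.16² + 0.23² + 0.02² + 0.03² + 0.13² + 0.07² = 0.0441 + 0.0225 + 0.0256 + 0.0529 + 0.0004 + 0.0009 + 0.0169 + 0.0049 = 0.1682
O = 0.0927 / √(0.1872 × 0.1682) = 0.0927 / 0.17745 = 0.5224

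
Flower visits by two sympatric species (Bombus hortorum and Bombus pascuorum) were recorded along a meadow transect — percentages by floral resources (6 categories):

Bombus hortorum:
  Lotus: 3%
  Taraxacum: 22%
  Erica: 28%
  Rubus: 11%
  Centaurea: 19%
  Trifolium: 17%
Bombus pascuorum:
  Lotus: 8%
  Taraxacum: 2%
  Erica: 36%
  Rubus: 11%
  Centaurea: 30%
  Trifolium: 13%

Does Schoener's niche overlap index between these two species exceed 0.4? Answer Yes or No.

Convert percentages to proportions (divide by 100).
Σ|p₁ᵢ − p₂ᵢ| = 0.05 + 0.20 + 0.08 + 0.00 + 0.11 + 0.04 = 0.48
D = 1 − ½ × 0.48 = 1 − 0.240 = 0.7600
D = 0.7600 > 0.4 → Yes.

Yes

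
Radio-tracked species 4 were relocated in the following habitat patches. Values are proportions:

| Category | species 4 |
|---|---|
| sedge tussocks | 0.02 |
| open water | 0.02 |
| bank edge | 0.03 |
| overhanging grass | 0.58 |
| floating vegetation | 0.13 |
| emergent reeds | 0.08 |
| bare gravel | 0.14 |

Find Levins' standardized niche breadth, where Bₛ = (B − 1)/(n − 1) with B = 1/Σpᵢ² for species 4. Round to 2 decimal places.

0.27

Σpᵢ² = 0.02² + 0.02² + 0.03² + 0.58² + 0.13² + 0.08² + 0.14² = 0.0004 + 0.0004 + 0.0009 + 0.3364 + 0.0169 + 0.0064 + 0.0196 = 0.3810
B = 1 / 0.3810 = 2.6247
Bₛ = (B − 1)/(n − 1) = (2.6247 − 1)/(7 − 1) = 1.6247/6 = 0.2708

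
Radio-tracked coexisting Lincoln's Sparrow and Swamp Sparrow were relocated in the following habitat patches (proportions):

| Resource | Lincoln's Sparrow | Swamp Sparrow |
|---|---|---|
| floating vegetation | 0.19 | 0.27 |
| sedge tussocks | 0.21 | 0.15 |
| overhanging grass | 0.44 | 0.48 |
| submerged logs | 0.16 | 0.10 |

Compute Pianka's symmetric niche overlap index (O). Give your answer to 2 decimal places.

0.98

Σ p₁ᵢp₂ᵢ = 0.0513 + 0.0315 + 0.2112 + 0.0160 = 0.3100
Σp_1ᵢ² = 0.19² + 0.21² + 0.44² + 0.16² = 0.0361 + 0.0441 + 0.1936 + 0.0256 = 0.2994
Σp_2ᵢ² = 0.27² + 0.15² + 0.48² + 0.10² = 0.0729 + 0.0225 + 0.2304 + 0.0100 = 0.3358
O = 0.3100 / √(0.2994 × 0.3358) = 0.3100 / 0.31708 = 0.9777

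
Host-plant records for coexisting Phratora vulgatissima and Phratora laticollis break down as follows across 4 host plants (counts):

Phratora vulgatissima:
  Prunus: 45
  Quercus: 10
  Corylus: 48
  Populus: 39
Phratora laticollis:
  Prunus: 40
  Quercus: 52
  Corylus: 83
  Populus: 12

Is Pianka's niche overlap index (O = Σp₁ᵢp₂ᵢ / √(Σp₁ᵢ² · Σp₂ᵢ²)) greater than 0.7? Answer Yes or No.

Yes

Proportions for Phratora vulgatissima (n=142): 45/142=0.3169, 10/142=0.0704, 48/142=0.3380, 39/142=0.2746
Proportions for Phratora laticollis (n=187): 40/187=0.2139, 52/187=0.2781, 83/187=0.4439, 12/187=0.0642
Σ p₁ᵢp₂ᵢ = 0.067785 + 0.019578 + 0.150038 + 0.017629 = 0.255030
Σp_1ᵢ² = 0.3169² + 0.0704² + 0.3380² + 0.2746² = 0.100426 + 0.004956 + 0.114244 + 0.075405 = 0.295031
Σp_2ᵢ² = 0.2139² + 0.2781² + 0.4439² + 0.0642² = 0.045753 + 0.077340 + 0.197047 + 0.004122 = 0.324262
O = 0.255030 / √(0.295031 × 0.324262) = 0.255030 / 0.3093014 = 0.8245
O = 0.8245 > 0.7 → Yes.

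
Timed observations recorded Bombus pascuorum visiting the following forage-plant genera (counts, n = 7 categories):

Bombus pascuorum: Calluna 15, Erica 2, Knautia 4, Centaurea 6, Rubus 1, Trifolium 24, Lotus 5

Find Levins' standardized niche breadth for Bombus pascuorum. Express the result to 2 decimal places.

Proportions for Bombus pascuorum (n=57): 15/57=0.2632, 2/57=0.0351, 4/57=0.0702, 6/57=0.1053, 1/57=0.0175, 24/57=0.4211, 5/57=0.0877
Σpᵢ² = 0.2632² + 0.0351² + 0.0702² + 0.1053² + 0.0175² + 0.4211² + 0.0877² = 0.069274 + 0.001232 + 0.004928 + 0.011088 + 0.000306 + 0.177325 + 0.007691 = 0.271844
B = 1 / 0.271844 = 3.6786
Bₛ = (B − 1)/(n − 1) = (3.6786 − 1)/(7 − 1) = 2.6786/6 = 0.4464

0.45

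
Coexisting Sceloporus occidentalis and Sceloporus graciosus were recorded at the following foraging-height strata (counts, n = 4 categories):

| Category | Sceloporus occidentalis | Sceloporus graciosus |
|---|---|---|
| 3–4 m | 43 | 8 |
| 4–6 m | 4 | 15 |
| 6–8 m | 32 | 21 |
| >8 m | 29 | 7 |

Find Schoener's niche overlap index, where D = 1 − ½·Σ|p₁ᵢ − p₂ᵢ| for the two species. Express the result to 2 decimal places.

Proportions for Sceloporus occidentalis (n=108): 43/108=0.3981, 4/108=0.0370, 32/108=0.2963, 29/108=0.2685
Proportions for Sceloporus graciosus (n=51): 8/51=0.1569, 15/51=0.2941, 21/51=0.4118, 7/51=0.1373
Σ|p₁ᵢ − p₂ᵢ| = 0.2412 + 0.2571 + 0.1155 + 0.1312 = 0.7450
D = 1 − ½ × 0.7450 = 1 − 0.37250 = 0.62750

0.63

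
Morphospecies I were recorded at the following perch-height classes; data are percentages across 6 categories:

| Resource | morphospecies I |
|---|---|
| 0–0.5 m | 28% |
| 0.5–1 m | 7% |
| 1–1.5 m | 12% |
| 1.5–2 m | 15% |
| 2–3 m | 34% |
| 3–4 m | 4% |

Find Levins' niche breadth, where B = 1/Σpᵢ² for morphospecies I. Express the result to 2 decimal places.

Convert percentages to proportions (divide by 100).
Σpᵢ² = 0.28² + 0.07² + 0.12² + 0.15² + 0.34² + 0.04² = 0.0784 + 0.0049 + 0.0144 + 0.0225 + 0.1156 + 0.0016 = 0.2374
B = 1 / 0.2374 = 4.2123

4.21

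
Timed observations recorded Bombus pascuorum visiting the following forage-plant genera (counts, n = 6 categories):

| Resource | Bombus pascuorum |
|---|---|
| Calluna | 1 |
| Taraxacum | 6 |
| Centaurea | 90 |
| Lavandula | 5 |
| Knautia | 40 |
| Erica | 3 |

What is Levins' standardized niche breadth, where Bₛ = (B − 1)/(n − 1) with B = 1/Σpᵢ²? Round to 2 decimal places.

Proportions for Bombus pascuorum (n=145): 1/145=0.0069, 6/145=0.0414, 90/145=0.6207, 5/145=0.0345, 40/145=0.2759, 3/145=0.0207
Σpᵢ² = 0.0069² + 0.0414² + 0.6207² + 0.0345² + 0.2759² + 0.0207² = 0.000048 + 0.001714 + 0.385268 + 0.001190 + 0.076121 + 0.000428 = 0.464769
B = 1 / 0.464769 = 2.1516
Bₛ = (B − 1)/(n − 1) = (2.1516 − 1)/(6 − 1) = 1.1516/5 = 0.2303

0.23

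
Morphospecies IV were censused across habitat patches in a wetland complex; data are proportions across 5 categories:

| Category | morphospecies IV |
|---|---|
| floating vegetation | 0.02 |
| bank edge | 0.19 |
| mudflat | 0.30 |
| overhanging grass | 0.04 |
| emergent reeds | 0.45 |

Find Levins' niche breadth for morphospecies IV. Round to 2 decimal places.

3.02

Σpᵢ² = 0.02² + 0.19² + 0.30² + 0.04² + 0.45² = 0.0004 + 0.0361 + 0.0900 + 0.0016 + 0.2025 = 0.3306
B = 1 / 0.3306 = 3.0248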